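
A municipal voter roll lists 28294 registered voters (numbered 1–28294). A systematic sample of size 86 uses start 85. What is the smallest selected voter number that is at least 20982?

21141

k = 28294/86 = 329
Steps past start: ⌈(20982 − 85)/329⌉ = ⌈20897/329⌉ = 64
Selected voter: 85 + 64×329 = 21141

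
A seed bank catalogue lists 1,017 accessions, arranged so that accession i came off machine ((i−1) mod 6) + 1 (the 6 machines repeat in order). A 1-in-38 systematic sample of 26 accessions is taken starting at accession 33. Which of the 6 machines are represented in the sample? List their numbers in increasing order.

Consecutive selections differ by k = 38, so their machine numbers differ by 38 mod 6 = 2.
gcd(38, 6) = 2, so the sample visits 6/2 = 3 distinct residues mod 6.
Start 33 is machine 3; the machines hit are 1, 3, 5.

1, 3, 5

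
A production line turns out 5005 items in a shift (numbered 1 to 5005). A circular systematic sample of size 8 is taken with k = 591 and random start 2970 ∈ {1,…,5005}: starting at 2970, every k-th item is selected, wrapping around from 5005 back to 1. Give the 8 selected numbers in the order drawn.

Selection 1: 2970
Selection 2: 2970 + 591 = 3561
Selection 3: 3561 + 591 = 4152
Selection 4: 4152 + 591 = 4743
Selection 5: 4743 + 591 = 5334 → 5334 − 5005 = 329
Selection 6: 329 + 591 = 920
Selection 7: 920 + 591 = 1511
Selection 8: 1511 + 591 = 2102

2970, 3561, 4152, 4743, 329, 920, 1511, 2102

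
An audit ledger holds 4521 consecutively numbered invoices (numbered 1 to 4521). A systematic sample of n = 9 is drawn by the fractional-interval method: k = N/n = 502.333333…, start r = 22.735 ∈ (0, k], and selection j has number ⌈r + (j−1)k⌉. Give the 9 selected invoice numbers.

j=1: r + 0k = 22.735 → ⌈·⌉ = 23
j=2: r + 1k = 525.068333… → ⌈·⌉ = 526
j=3: r + 2k = 1027.401666… → ⌈·⌉ = 1028
j=4: r + 3k = 1529.735 → ⌈·⌉ = 1530
j=5: r + 4k = 2032.068333… → ⌈·⌉ = 2033
j=6: r + 5k = 2534.401666… → ⌈·⌉ = 2535
j=7: r + 6k = 3036.735 → ⌈·⌉ = 3037
j=8: r + 7k = 3539.068333… → ⌈·⌉ = 3540
j=9: r + 8k = 4041.401666… → ⌈·⌉ = 4042

23, 526, 1028, 1530, 2033, 2535, 3037, 3540, 4042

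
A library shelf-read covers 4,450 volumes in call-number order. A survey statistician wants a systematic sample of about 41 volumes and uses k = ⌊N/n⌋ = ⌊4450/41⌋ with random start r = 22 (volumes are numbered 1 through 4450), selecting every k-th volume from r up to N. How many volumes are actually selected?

42

k = ⌊4450/41⌋ = 108
Achieved size = ⌊(4450 − 22)/108⌋ + 1 = ⌊4428/108⌋ + 1 = 41 + 1 = 42
(last selection: 22 + 41×108 = 4450 ≤ 4450; next would be 4558 > 4450)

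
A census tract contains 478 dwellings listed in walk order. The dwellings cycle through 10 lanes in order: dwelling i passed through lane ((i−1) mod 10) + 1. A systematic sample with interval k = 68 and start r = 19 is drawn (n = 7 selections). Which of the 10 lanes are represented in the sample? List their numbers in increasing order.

Consecutive selections differ by k = 68, so their lane numbers differ by 68 mod 10 = 8.
gcd(68, 10) = 2, so the sample visits 10/2 = 5 distinct residues mod 10.
Start 19 is lane 9; the lanes hit are 1, 3, 5, 7, 9.

1, 3, 5, 7, 9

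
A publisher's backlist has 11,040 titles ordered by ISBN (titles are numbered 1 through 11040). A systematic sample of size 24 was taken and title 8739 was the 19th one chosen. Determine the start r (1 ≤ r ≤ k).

k = 11040/24 = 460
r = 8739 − (19−1)×460 = 8739 − 8280 = 459

459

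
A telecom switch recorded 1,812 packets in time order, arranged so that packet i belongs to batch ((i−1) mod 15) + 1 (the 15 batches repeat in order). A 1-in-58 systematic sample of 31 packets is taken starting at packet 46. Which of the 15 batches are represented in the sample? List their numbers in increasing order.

Consecutive selections differ by k = 58, so their batch numbers differ by 58 mod 15 = 13.
gcd(58, 15) = 1, so the sample visits 15/1 = 15 distinct residues mod 15.
Start 46 is batch 1; the batches hit are 1, 2, 3, 4, 5, 6, 7, 8, 9, 10, 11, 12, 13, 14, 15.

1, 2, 3, 4, 5, 6, 7, 8, 9, 10, 11, 12, 13, 14, 15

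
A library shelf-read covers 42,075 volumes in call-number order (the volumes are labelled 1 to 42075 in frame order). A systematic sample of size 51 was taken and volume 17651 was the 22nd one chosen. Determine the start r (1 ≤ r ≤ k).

326

k = 42075/51 = 825
r = 17651 − (22−1)×825 = 17651 − 17325 = 326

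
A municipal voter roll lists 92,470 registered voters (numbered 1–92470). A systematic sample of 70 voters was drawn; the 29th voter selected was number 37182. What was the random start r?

194

k = 92470/70 = 1321
r = 37182 − (29−1)×1321 = 37182 − 36988 = 194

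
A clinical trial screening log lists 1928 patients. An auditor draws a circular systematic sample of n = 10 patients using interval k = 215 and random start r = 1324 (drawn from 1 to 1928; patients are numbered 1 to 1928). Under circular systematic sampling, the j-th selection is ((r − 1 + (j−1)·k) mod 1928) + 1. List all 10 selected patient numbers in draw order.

Selection 1: 1324
Selection 2: 1324 + 215 = 1539
Selection 3: 1539 + 215 = 1754
Selection 4: 1754 + 215 = 1969 → 1969 − 1928 = 41
Selection 5: 41 + 215 = 256
Selection 6: 256 + 215 = 471
Selection 7: 471 + 215 = 686
Selection 8: 686 + 215 = 901
Selection 9: 901 + 215 = 1116
Selection 10: 1116 + 215 = 1331

1324, 1539, 1754, 41, 256, 471, 686, 901, 1116, 1331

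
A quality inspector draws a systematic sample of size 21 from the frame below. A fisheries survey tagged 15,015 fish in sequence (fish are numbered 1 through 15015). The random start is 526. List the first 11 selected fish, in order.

526, 1241, 1956, 2671, 3386, 4101, 4816, 5531, 6246, 6961, 7676

k = N/n = 15015/21 = 715
fish 1: 526
fish 2: 526 + 715 = 1241
fish 3: 1241 + 715 = 1956
fish 4: 1956 + 715 = 2671
fish 5: 2671 + 715 = 3386
fish 6: 3386 + 715 = 4101
fish 7: 4101 + 715 = 4816
fish 8: 4816 + 715 = 5531
fish 9: 5531 + 715 = 6246
fish 10: 6246 + 715 = 6961
fish 11: 6961 + 715 = 7676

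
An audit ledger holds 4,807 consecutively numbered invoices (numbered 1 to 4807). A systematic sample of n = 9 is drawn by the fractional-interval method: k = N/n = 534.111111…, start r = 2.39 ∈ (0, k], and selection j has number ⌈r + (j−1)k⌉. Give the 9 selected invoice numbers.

j=1: r + 0k = 2.39 → ⌈·⌉ = 3
j=2: r + 1k = 536.501111… → ⌈·⌉ = 537
j=3: r + 2k = 1070.612222… → ⌈·⌉ = 1071
j=4: r + 3k = 1604.723333… → ⌈·⌉ = 1605
j=5: r + 4k = 2138.834444… → ⌈·⌉ = 2139
j=6: r + 5k = 2672.945555… → ⌈·⌉ = 2673
j=7: r + 6k = 3207.056666… → ⌈·⌉ = 3208
j=8: r + 7k = 3741.167777… → ⌈·⌉ = 3742
j=9: r + 8k = 4275.278888… → ⌈·⌉ = 4276

3, 537, 1071, 1605, 2139, 2673, 3208, 3742, 4276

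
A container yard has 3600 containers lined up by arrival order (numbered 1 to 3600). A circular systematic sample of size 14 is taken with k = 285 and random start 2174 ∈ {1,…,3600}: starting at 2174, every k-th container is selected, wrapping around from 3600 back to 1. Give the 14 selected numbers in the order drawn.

Selection 1: 2174
Selection 2: 2174 + 285 = 2459
Selection 3: 2459 + 285 = 2744
Selection 4: 2744 + 285 = 3029
Selection 5: 3029 + 285 = 3314
Selection 6: 3314 + 285 = 3599
Selection 7: 3599 + 285 = 3884 → 3884 − 3600 = 284
Selection 8: 284 + 285 = 569
Selection 9: 569 + 285 = 854
Selection 10: 854 + 285 = 1139
Selection 11: 1139 + 285 = 1424
Selection 12: 1424 + 285 = 1709
Selection 13: 1709 + 285 = 1994
Selection 14: 1994 + 285 = 2279

2174, 2459, 2744, 3029, 3314, 3599, 284, 569, 854, 1139, 1424, 1709, 1994, 2279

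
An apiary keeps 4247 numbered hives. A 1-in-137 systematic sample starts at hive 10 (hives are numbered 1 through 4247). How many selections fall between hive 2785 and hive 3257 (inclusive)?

k = 137
First selection ≥ 2785: 10 + ⌈(2785−10)/137⌉·137 = 10 + 21×137 = 2887
Last selection ≤ 3257: 10 + ⌊(3257−10)/137⌋·137 = 10 + 23×137 = 3161
Count = 23 − 21 + 1 = 3

3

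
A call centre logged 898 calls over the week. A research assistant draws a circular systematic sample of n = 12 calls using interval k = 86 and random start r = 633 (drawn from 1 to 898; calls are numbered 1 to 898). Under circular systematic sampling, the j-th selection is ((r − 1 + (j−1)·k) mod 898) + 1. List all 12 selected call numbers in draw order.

633, 719, 805, 891, 79, 165, 251, 337, 423, 509, 595, 681

Selection 1: 633
Selection 2: 633 + 86 = 719
Selection 3: 719 + 86 = 805
Selection 4: 805 + 86 = 891
Selection 5: 891 + 86 = 977 → 977 − 898 = 79
Selection 6: 79 + 86 = 165
Selection 7: 165 + 86 = 251
Selection 8: 251 + 86 = 337
Selection 9: 337 + 86 = 423
Selection 10: 423 + 86 = 509
Selection 11: 509 + 86 = 595
Selection 12: 595 + 86 = 681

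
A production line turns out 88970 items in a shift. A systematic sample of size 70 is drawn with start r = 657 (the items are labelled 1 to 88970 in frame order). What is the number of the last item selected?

k = 88970/70 = 1271
70th selection = r + (70−1)·k = 657 + 69×1271 = 657 + 87699 = 88356

88356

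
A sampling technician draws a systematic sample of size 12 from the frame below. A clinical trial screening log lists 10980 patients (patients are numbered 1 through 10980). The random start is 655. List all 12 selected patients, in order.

655, 1570, 2485, 3400, 4315, 5230, 6145, 7060, 7975, 8890, 9805, 10720

k = N/n = 10980/12 = 915
patient 1: 655
patient 2: 655 + 915 = 1570
patient 3: 1570 + 915 = 2485
patient 4: 2485 + 915 = 3400
patient 5: 3400 + 915 = 4315
patient 6: 4315 + 915 = 5230
patient 7: 5230 + 915 = 6145
patient 8: 6145 + 915 = 7060
patient 9: 7060 + 915 = 7975
patient 10: 7975 + 915 = 8890
patient 11: 8890 + 915 = 9805
patient 12: 9805 + 915 = 10720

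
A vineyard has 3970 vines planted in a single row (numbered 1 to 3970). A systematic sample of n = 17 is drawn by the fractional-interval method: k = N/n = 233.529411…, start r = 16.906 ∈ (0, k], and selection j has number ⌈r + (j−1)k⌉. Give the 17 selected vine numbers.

17, 251, 484, 718, 952, 1185, 1419, 1652, 1886, 2119, 2353, 2586, 2820, 3053, 3287, 3520, 3754

j=1: r + 0k = 16.906 → ⌈·⌉ = 17
j=2: r + 1k = 250.435411… → ⌈·⌉ = 251
j=3: r + 2k = 483.964823… → ⌈·⌉ = 484
j=4: r + 3k = 717.494235… → ⌈·⌉ = 718
j=5: r + 4k = 951.023647… → ⌈·⌉ = 952
j=6: r + 5k = 1184.553058… → ⌈·⌉ = 1185
j=7: r + 6k = 1418.082470… → ⌈·⌉ = 1419
j=8: r + 7k = 1651.611882… → ⌈·⌉ = 1652
j=9: r + 8k = 1885.141294… → ⌈·⌉ = 1886
j=10: r + 9k = 2118.670705… → ⌈·⌉ = 2119
j=11: r + 10k = 2352.200117… → ⌈·⌉ = 2353
j=12: r + 11k = 2585.729529… → ⌈·⌉ = 2586
j=13: r + 12k = 2819.258941… → ⌈·⌉ = 2820
j=14: r + 13k = 3052.788352… → ⌈·⌉ = 3053
j=15: r + 14k = 3286.317764… → ⌈·⌉ = 3287
j=16: r + 15k = 3519.847176… → ⌈·⌉ = 3520
j=17: r + 16k = 3753.376588… → ⌈·⌉ = 3754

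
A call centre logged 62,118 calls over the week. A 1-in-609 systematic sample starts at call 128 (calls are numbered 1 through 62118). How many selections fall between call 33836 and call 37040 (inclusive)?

5

k = 609
First selection ≥ 33836: 128 + ⌈(33836−128)/609⌉·609 = 128 + 56×609 = 34232
Last selection ≤ 37040: 128 + ⌊(37040−128)/609⌋·609 = 128 + 60×609 = 36668
Count = 60 − 56 + 1 = 5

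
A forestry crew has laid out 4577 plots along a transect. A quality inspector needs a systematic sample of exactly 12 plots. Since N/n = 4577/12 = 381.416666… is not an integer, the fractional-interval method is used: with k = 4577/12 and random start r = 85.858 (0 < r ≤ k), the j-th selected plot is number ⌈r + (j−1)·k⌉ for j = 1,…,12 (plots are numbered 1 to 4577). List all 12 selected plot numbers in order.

86, 468, 849, 1231, 1612, 1993, 2375, 2756, 3138, 3519, 3901, 4282

j=1: r + 0k = 85.858 → ⌈·⌉ = 86
j=2: r + 1k = 467.274666… → ⌈·⌉ = 468
j=3: r + 2k = 848.691333… → ⌈·⌉ = 849
j=4: r + 3k = 1230.108 → ⌈·⌉ = 1231
j=5: r + 4k = 1611.524666… → ⌈·⌉ = 1612
j=6: r + 5k = 1992.941333… → ⌈·⌉ = 1993
j=7: r + 6k = 2374.358 → ⌈·⌉ = 2375
j=8: r + 7k = 2755.774666… → ⌈·⌉ = 2756
j=9: r + 8k = 3137.191333… → ⌈·⌉ = 3138
j=10: r + 9k = 3518.608 → ⌈·⌉ = 3519
j=11: r + 10k = 3900.024666… → ⌈·⌉ = 3901
j=12: r + 11k = 4281.441333… → ⌈·⌉ = 4282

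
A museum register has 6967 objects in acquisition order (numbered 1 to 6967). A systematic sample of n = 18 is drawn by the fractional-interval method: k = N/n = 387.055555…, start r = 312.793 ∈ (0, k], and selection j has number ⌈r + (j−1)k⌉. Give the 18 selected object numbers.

j=1: r + 0k = 312.793 → ⌈·⌉ = 313
j=2: r + 1k = 699.848555… → ⌈·⌉ = 700
j=3: r + 2k = 1086.904111… → ⌈·⌉ = 1087
j=4: r + 3k = 1473.959666… → ⌈·⌉ = 1474
j=5: r + 4k = 1861.015222… → ⌈·⌉ = 1862
j=6: r + 5k = 2248.070777… → ⌈·⌉ = 2249
j=7: r + 6k = 2635.126333… → ⌈·⌉ = 2636
j=8: r + 7k = 3022.181888… → ⌈·⌉ = 3023
j=9: r + 8k = 3409.237444… → ⌈·⌉ = 3410
j=10: r + 9k = 3796.293 → ⌈·⌉ = 3797
j=11: r + 10k = 4183.348555… → ⌈·⌉ = 4184
j=12: r + 11k = 4570.404111… → ⌈·⌉ = 4571
j=13: r + 12k = 4957.459666… → ⌈·⌉ = 4958
j=14: r + 13k = 5344.515222… → ⌈·⌉ = 5345
j=15: r + 14k = 5731.570777… → ⌈·⌉ = 5732
j=16: r + 15k = 6118.626333… → ⌈·⌉ = 6119
j=17: r + 16k = 6505.681888… → ⌈·⌉ = 6506
j=18: r + 17k = 6892.737444… → ⌈·⌉ = 6893

313, 700, 1087, 1474, 1862, 2249, 2636, 3023, 3410, 3797, 4184, 4571, 4958, 5345, 5732, 6119, 6506, 6893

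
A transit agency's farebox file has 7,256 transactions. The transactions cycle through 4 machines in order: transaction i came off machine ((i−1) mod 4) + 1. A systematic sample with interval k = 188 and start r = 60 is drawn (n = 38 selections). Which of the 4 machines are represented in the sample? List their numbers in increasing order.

Consecutive selections differ by k = 188, so their machine numbers differ by 188 mod 4 = 0.
gcd(188, 4) = 4, so the sample visits 4/4 = 1 distinct residues mod 4.
Start 60 is machine 4; the machines hit are 4.

4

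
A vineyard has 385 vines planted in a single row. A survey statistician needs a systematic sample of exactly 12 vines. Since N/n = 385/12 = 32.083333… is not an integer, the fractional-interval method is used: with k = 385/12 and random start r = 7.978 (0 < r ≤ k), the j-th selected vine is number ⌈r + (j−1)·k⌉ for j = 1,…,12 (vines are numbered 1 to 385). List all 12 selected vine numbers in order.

8, 41, 73, 105, 137, 169, 201, 233, 265, 297, 329, 361

j=1: r + 0k = 7.978 → ⌈·⌉ = 8
j=2: r + 1k = 40.061333… → ⌈·⌉ = 41
j=3: r + 2k = 72.144666… → ⌈·⌉ = 73
j=4: r + 3k = 104.228 → ⌈·⌉ = 105
j=5: r + 4k = 136.311333… → ⌈·⌉ = 137
j=6: r + 5k = 168.394666… → ⌈·⌉ = 169
j=7: r + 6k = 200.478 → ⌈·⌉ = 201
j=8: r + 7k = 232.561333… → ⌈·⌉ = 233
j=9: r + 8k = 264.644666… → ⌈·⌉ = 265
j=10: r + 9k = 296.728 → ⌈·⌉ = 297
j=11: r + 10k = 328.811333… → ⌈·⌉ = 329
j=12: r + 11k = 360.894666… → ⌈·⌉ = 361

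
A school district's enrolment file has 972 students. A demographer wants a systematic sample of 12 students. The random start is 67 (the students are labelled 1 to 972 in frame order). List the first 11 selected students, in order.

67, 148, 229, 310, 391, 472, 553, 634, 715, 796, 877

k = N/n = 972/12 = 81
student 1: 67
student 2: 67 + 81 = 148
student 3: 148 + 81 = 229
student 4: 229 + 81 = 310
student 5: 310 + 81 = 391
student 6: 391 + 81 = 472
student 7: 472 + 81 = 553
student 8: 553 + 81 = 634
student 9: 634 + 81 = 715
student 10: 715 + 81 = 796
student 11: 796 + 81 = 877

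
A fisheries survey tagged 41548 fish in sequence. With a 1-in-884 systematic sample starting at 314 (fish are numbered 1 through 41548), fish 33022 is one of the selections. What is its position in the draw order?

k = 884
position = (33022 − 314)/884 + 1 = 32708/884 + 1 = 37 + 1 = 38

38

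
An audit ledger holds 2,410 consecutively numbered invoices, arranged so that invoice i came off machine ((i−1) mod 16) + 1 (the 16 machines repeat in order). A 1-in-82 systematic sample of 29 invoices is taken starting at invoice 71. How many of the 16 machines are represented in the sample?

8

Consecutive selections differ by k = 82, so their machine numbers differ by 82 mod 16 = 2.
gcd(82, 16) = 2, so the sample visits 16/2 = 8 distinct residues mod 16.
Start 71 is machine 7; the machines hit are 1, 3, 5, 7, 9, 11, 13, 15.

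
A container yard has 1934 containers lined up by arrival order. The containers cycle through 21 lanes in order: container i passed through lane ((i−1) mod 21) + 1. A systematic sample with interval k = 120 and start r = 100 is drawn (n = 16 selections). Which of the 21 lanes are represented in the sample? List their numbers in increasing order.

Consecutive selections differ by k = 120, so their lane numbers differ by 120 mod 21 = 15.
gcd(120, 21) = 3, so the sample visits 21/3 = 7 distinct residues mod 21.
Start 100 is lane 16; the lanes hit are 1, 4, 7, 10, 13, 16, 19.

1, 4, 7, 10, 13, 16, 19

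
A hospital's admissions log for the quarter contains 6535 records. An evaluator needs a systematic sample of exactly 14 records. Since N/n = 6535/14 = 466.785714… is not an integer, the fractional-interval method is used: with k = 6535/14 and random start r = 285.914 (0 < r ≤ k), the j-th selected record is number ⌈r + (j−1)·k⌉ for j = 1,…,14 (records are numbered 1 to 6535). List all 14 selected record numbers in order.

286, 753, 1220, 1687, 2154, 2620, 3087, 3554, 4021, 4487, 4954, 5421, 5888, 6355

j=1: r + 0k = 285.914 → ⌈·⌉ = 286
j=2: r + 1k = 752.699714… → ⌈·⌉ = 753
j=3: r + 2k = 1219.485428… → ⌈·⌉ = 1220
j=4: r + 3k = 1686.271142… → ⌈·⌉ = 1687
j=5: r + 4k = 2153.056857… → ⌈·⌉ = 2154
j=6: r + 5k = 2619.842571… → ⌈·⌉ = 2620
j=7: r + 6k = 3086.628285… → ⌈·⌉ = 3087
j=8: r + 7k = 3553.414 → ⌈·⌉ = 3554
j=9: r + 8k = 4020.199714… → ⌈·⌉ = 4021
j=10: r + 9k = 4486.985428… → ⌈·⌉ = 4487
j=11: r + 10k = 4953.771142… → ⌈·⌉ = 4954
j=12: r + 11k = 5420.556857… → ⌈·⌉ = 5421
j=13: r + 12k = 5887.342571… → ⌈·⌉ = 5888
j=14: r + 13k = 6354.128285… → ⌈·⌉ = 6355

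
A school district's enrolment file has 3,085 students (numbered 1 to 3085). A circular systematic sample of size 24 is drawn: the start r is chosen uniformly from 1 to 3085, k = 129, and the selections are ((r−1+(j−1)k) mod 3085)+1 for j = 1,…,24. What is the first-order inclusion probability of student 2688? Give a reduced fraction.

24/3085

For each position j, as r ranges over 1…3085 the j-th selection hits every student exactly once, so student 2688 is selected for exactly 24 of the 3085 starts.
Inclusion probability = 24/3085.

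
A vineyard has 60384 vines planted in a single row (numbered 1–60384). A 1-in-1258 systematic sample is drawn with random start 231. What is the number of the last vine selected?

59357

k = 1258
48th selection = r + (48−1)·k = 231 + 47×1258 = 231 + 59126 = 59357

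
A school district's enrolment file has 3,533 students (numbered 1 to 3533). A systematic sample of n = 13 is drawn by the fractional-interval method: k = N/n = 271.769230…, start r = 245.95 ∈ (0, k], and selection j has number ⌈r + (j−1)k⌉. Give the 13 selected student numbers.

j=1: r + 0k = 245.95 → ⌈·⌉ = 246
j=2: r + 1k = 517.719230… → ⌈·⌉ = 518
j=3: r + 2k = 789.488461… → ⌈·⌉ = 790
j=4: r + 3k = 1061.257692… → ⌈·⌉ = 1062
j=5: r + 4k = 1333.026923… → ⌈·⌉ = 1334
j=6: r + 5k = 1604.796153… → ⌈·⌉ = 1605
j=7: r + 6k = 1876.565384… → ⌈·⌉ = 1877
j=8: r + 7k = 2148.334615… → ⌈·⌉ = 2149
j=9: r + 8k = 2420.103846… → ⌈·⌉ = 2421
j=10: r + 9k = 2691.873076… → ⌈·⌉ = 2692
j=11: r + 10k = 2963.642307… → ⌈·⌉ = 2964
j=12: r + 11k = 3235.411538… → ⌈·⌉ = 3236
j=13: r + 12k = 3507.180769… → ⌈·⌉ = 3508

246, 518, 790, 1062, 1334, 1605, 1877, 2149, 2421, 2692, 2964, 3236, 3508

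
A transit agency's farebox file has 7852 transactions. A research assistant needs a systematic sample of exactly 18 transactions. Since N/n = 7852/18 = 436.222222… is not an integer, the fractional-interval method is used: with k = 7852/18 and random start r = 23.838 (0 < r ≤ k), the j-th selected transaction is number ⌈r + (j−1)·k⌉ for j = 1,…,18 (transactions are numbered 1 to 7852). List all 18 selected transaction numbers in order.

j=1: r + 0k = 23.838 → ⌈·⌉ = 24
j=2: r + 1k = 460.060222… → ⌈·⌉ = 461
j=3: r + 2k = 896.282444… → ⌈·⌉ = 897
j=4: r + 3k = 1332.504666… → ⌈·⌉ = 1333
j=5: r + 4k = 1768.726888… → ⌈·⌉ = 1769
j=6: r + 5k = 2204.949111… → ⌈·⌉ = 2205
j=7: r + 6k = 2641.171333… → ⌈·⌉ = 2642
j=8: r + 7k = 3077.393555… → ⌈·⌉ = 3078
j=9: r + 8k = 3513.615777… → ⌈·⌉ = 3514
j=10: r + 9k = 3949.838 → ⌈·⌉ = 3950
j=11: r + 10k = 4386.060222… → ⌈·⌉ = 4387
j=12: r + 11k = 4822.282444… → ⌈·⌉ = 4823
j=13: r + 12k = 5258.504666… → ⌈·⌉ = 5259
j=14: r + 13k = 5694.726888… → ⌈·⌉ = 5695
j=15: r + 14k = 6130.949111… → ⌈·⌉ = 6131
j=16: r + 15k = 6567.171333… → ⌈·⌉ = 6568
j=17: r + 16k = 7003.393555… → ⌈·⌉ = 7004
j=18: r + 17k = 7439.615777… → ⌈·⌉ = 7440

24, 461, 897, 1333, 1769, 2205, 2642, 3078, 3514, 3950, 4387, 4823, 5259, 5695, 6131, 6568, 7004, 7440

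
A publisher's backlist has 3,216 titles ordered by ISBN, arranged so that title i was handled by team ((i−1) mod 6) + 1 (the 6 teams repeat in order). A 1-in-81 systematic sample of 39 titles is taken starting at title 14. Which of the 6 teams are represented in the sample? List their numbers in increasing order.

Consecutive selections differ by k = 81, so their team numbers differ by 81 mod 6 = 3.
gcd(81, 6) = 3, so the sample visits 6/3 = 2 distinct residues mod 6.
Start 14 is team 2; the teams hit are 2, 5.

2, 5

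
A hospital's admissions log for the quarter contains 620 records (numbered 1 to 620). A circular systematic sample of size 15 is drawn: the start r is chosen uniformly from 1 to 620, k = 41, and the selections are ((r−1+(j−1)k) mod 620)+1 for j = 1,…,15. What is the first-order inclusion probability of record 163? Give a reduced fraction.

3/124

For each position j, as r ranges over 1…620 the j-th selection hits every record exactly once, so record 163 is selected for exactly 15 of the 620 starts.
Inclusion probability = 15/620 = 3/124.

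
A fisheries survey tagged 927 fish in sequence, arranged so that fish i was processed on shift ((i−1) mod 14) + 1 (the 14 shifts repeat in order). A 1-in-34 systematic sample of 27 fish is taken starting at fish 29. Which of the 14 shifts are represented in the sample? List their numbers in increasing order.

Consecutive selections differ by k = 34, so their shift numbers differ by 34 mod 14 = 6.
gcd(34, 14) = 2, so the sample visits 14/2 = 7 distinct residues mod 14.
Start 29 is shift 1; the shifts hit are 1, 3, 5, 7, 9, 11, 13.

1, 3, 5, 7, 9, 11, 13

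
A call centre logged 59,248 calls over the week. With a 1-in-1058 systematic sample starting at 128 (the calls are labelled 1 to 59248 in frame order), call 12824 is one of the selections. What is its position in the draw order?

13

k = 1058
position = (12824 − 128)/1058 + 1 = 12696/1058 + 1 = 12 + 1 = 13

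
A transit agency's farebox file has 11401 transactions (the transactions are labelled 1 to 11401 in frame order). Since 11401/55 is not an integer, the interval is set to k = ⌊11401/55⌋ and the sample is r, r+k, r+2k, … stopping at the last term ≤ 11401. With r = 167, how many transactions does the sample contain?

k = ⌊11401/55⌋ = 207
Achieved size = ⌊(11401 − 167)/207⌋ + 1 = ⌊11234/207⌋ + 1 = 54 + 1 = 55
(last selection: 167 + 54×207 = 11345 ≤ 11401; next would be 11552 > 11401)

55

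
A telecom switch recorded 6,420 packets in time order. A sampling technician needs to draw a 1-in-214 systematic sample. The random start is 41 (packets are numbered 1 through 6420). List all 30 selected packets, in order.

41, 255, 469, 683, 897, 1111, 1325, 1539, 1753, 1967, 2181, 2395, 2609, 2823, 3037, 3251, 3465, 3679, 3893, 4107, 4321, 4535, 4749, 4963, 5177, 5391, 5605, 5819, 6033, 6247

packet 1: 41
packet 2: 41 + 214 = 255
packet 3: 255 + 214 = 469
packet 4: 469 + 214 = 683
packet 5: 683 + 214 = 897
packet 6: 897 + 214 = 1111
packet 7: 1111 + 214 = 1325
packet 8: 1325 + 214 = 1539
packet 9: 1539 + 214 = 1753
packet 10: 1753 + 214 = 1967
packet 11: 1967 + 214 = 2181
packet 12: 2181 + 214 = 2395
packet 13: 2395 + 214 = 2609
packet 14: 2609 + 214 = 2823
packet 15: 2823 + 214 = 3037
packet 16: 3037 + 214 = 3251
packet 17: 3251 + 214 = 3465
packet 18: 3465 + 214 = 3679
packet 19: 3679 + 214 = 3893
packet 20: 3893 + 214 = 4107
packet 21: 4107 + 214 = 4321
packet 22: 4321 + 214 = 4535
packet 23: 4535 + 214 = 4749
packet 24: 4749 + 214 = 4963
packet 25: 4963 + 214 = 5177
packet 26: 5177 + 214 = 5391
packet 27: 5391 + 214 = 5605
packet 28: 5605 + 214 = 5819
packet 29: 5819 + 214 = 6033
packet 30: 6033 + 214 = 6247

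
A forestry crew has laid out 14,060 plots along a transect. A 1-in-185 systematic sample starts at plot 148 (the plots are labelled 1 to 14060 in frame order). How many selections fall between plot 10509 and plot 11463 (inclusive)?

k = 185
First selection ≥ 10509: 148 + ⌈(10509−148)/185⌉·185 = 148 + 57×185 = 10693
Last selection ≤ 11463: 148 + ⌊(11463−148)/185⌋·185 = 148 + 61×185 = 11433
Count = 61 − 57 + 1 = 5

5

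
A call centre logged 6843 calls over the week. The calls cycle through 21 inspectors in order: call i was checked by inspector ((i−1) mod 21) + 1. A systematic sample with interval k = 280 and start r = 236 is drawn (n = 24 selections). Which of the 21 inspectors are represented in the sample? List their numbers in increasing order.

Consecutive selections differ by k = 280, so their inspector numbers differ by 280 mod 21 = 7.
gcd(280, 21) = 7, so the sample visits 21/7 = 3 distinct residues mod 21.
Start 236 is inspector 5; the inspectors hit are 5, 12, 19.

5, 12, 19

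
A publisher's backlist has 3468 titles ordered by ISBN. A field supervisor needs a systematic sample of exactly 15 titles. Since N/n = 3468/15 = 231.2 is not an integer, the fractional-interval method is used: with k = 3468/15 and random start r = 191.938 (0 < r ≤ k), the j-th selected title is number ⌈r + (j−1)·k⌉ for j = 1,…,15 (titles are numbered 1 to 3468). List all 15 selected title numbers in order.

j=1: r + 0k = 191.938 → ⌈·⌉ = 192
j=2: r + 1k = 423.138 → ⌈·⌉ = 424
j=3: r + 2k = 654.338 → ⌈·⌉ = 655
j=4: r + 3k = 885.538 → ⌈·⌉ = 886
j=5: r + 4k = 1116.738 → ⌈·⌉ = 1117
j=6: r + 5k = 1347.938 → ⌈·⌉ = 1348
j=7: r + 6k = 1579.138 → ⌈·⌉ = 1580
j=8: r + 7k = 1810.338 → ⌈·⌉ = 1811
j=9: r + 8k = 2041.538 → ⌈·⌉ = 2042
j=10: r + 9k = 2272.738 → ⌈·⌉ = 2273
j=11: r + 10k = 2503.938 → ⌈·⌉ = 2504
j=12: r + 11k = 2735.138 → ⌈·⌉ = 2736
j=13: r + 12k = 2966.338 → ⌈·⌉ = 2967
j=14: r + 13k = 3197.538 → ⌈·⌉ = 3198
j=15: r + 14k = 3428.738 → ⌈·⌉ = 3429

192, 424, 655, 886, 1117, 1348, 1580, 1811, 2042, 2273, 2504, 2736, 2967, 3198, 3429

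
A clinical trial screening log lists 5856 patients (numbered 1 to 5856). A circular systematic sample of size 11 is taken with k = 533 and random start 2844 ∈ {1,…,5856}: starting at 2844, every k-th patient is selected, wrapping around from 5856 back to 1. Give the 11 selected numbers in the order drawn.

2844, 3377, 3910, 4443, 4976, 5509, 186, 719, 1252, 1785, 2318

Selection 1: 2844
Selection 2: 2844 + 533 = 3377
Selection 3: 3377 + 533 = 3910
Selection 4: 3910 + 533 = 4443
Selection 5: 4443 + 533 = 4976
Selection 6: 4976 + 533 = 5509
Selection 7: 5509 + 533 = 6042 → 6042 − 5856 = 186
Selection 8: 186 + 533 = 719
Selection 9: 719 + 533 = 1252
Selection 10: 1252 + 533 = 1785
Selection 11: 1785 + 533 = 2318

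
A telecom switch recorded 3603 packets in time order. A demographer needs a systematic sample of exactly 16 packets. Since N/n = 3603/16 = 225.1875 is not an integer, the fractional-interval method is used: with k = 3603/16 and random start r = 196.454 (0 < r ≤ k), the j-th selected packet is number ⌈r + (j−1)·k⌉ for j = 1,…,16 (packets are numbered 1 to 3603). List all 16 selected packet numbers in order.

j=1: r + 0k = 196.454 → ⌈·⌉ = 197
j=2: r + 1k = 421.6415 → ⌈·⌉ = 422
j=3: r + 2k = 646.829 → ⌈·⌉ = 647
j=4: r + 3k = 872.0165 → ⌈·⌉ = 873
j=5: r + 4k = 1097.204 → ⌈·⌉ = 1098
j=6: r + 5k = 1322.3915 → ⌈·⌉ = 1323
j=7: r + 6k = 1547.579 → ⌈·⌉ = 1548
j=8: r + 7k = 1772.7665 → ⌈·⌉ = 1773
j=9: r + 8k = 1997.954 → ⌈·⌉ = 1998
j=10: r + 9k = 2223.1415 → ⌈·⌉ = 2224
j=11: r + 10k = 2448.329 → ⌈·⌉ = 2449
j=12: r + 11k = 2673.5165 → ⌈·⌉ = 2674
j=13: r + 12k = 2898.704 → ⌈·⌉ = 2899
j=14: r + 13k = 3123.8915 → ⌈·⌉ = 3124
j=15: r + 14k = 3349.079 → ⌈·⌉ = 3350
j=16: r + 15k = 3574.2665 → ⌈·⌉ = 3575

197, 422, 647, 873, 1098, 1323, 1548, 1773, 1998, 2224, 2449, 2674, 2899, 3124, 3350, 3575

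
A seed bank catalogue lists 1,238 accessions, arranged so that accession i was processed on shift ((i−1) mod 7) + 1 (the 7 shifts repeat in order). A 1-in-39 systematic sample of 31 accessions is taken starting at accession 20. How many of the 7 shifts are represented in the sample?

Consecutive selections differ by k = 39, so their shift numbers differ by 39 mod 7 = 4.
gcd(39, 7) = 1, so the sample visits 7/1 = 7 distinct residues mod 7.
Start 20 is shift 6; the shifts hit are 1, 2, 3, 4, 5, 6, 7.

7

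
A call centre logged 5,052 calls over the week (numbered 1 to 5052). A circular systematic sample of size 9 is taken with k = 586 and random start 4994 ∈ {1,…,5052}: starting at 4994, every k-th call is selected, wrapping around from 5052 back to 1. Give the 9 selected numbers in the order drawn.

Selection 1: 4994
Selection 2: 4994 + 586 = 5580 → 5580 − 5052 = 528
Selection 3: 528 + 586 = 1114
Selection 4: 1114 + 586 = 1700
Selection 5: 1700 + 586 = 2286
Selection 6: 2286 + 586 = 2872
Selection 7: 2872 + 586 = 3458
Selection 8: 3458 + 586 = 4044
Selection 9: 4044 + 586 = 4630

4994, 528, 1114, 1700, 2286, 2872, 3458, 4044, 4630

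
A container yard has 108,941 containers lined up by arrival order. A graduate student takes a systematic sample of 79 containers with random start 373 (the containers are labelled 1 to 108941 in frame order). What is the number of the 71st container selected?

k = 108941/79 = 1379
71st selection = r + (71−1)·k = 373 + 70×1379 = 373 + 96530 = 96903

96903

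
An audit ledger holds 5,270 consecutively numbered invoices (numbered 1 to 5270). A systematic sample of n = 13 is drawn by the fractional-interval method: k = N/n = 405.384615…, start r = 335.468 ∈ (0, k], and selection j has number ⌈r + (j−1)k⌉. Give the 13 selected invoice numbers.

336, 741, 1147, 1552, 1958, 2363, 2768, 3174, 3579, 3984, 4390, 4795, 5201

j=1: r + 0k = 335.468 → ⌈·⌉ = 336
j=2: r + 1k = 740.852615… → ⌈·⌉ = 741
j=3: r + 2k = 1146.237230… → ⌈·⌉ = 1147
j=4: r + 3k = 1551.621846… → ⌈·⌉ = 1552
j=5: r + 4k = 1957.006461… → ⌈·⌉ = 1958
j=6: r + 5k = 2362.391076… → ⌈·⌉ = 2363
j=7: r + 6k = 2767.775692… → ⌈·⌉ = 2768
j=8: r + 7k = 3173.160307… → ⌈·⌉ = 3174
j=9: r + 8k = 3578.544923… → ⌈·⌉ = 3579
j=10: r + 9k = 3983.929538… → ⌈·⌉ = 3984
j=11: r + 10k = 4389.314153… → ⌈·⌉ = 4390
j=12: r + 11k = 4794.698769… → ⌈·⌉ = 4795
j=13: r + 12k = 5200.083384… → ⌈·⌉ = 5201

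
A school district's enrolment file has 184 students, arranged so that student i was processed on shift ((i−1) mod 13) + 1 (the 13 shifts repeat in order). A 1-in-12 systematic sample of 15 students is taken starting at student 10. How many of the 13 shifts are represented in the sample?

Consecutive selections differ by k = 12, so their shift numbers differ by 12 mod 13 = 12.
gcd(12, 13) = 1, so the sample visits 13/1 = 13 distinct residues mod 13.
Start 10 is shift 10; the shifts hit are 1, 2, 3, 4, 5, 6, 7, 8, 9, 10, 11, 12, 13.

13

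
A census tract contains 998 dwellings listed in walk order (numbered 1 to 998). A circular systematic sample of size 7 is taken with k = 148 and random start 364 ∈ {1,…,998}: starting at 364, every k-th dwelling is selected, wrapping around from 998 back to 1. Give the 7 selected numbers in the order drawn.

364, 512, 660, 808, 956, 106, 254

Selection 1: 364
Selection 2: 364 + 148 = 512
Selection 3: 512 + 148 = 660
Selection 4: 660 + 148 = 808
Selection 5: 808 + 148 = 956
Selection 6: 956 + 148 = 1104 → 1104 − 998 = 106
Selection 7: 106 + 148 = 254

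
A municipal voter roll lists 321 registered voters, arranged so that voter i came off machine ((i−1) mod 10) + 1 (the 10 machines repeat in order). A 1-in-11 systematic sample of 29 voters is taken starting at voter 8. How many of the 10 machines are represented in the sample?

Consecutive selections differ by k = 11, so their machine numbers differ by 11 mod 10 = 1.
gcd(11, 10) = 1, so the sample visits 10/1 = 10 distinct residues mod 10.
Start 8 is machine 8; the machines hit are 1, 2, 3, 4, 5, 6, 7, 8, 9, 10.

10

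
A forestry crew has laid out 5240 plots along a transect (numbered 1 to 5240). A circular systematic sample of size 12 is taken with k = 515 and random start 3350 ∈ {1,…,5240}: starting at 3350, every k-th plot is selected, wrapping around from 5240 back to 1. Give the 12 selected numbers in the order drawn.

3350, 3865, 4380, 4895, 170, 685, 1200, 1715, 2230, 2745, 3260, 3775

Selection 1: 3350
Selection 2: 3350 + 515 = 3865
Selection 3: 3865 + 515 = 4380
Selection 4: 4380 + 515 = 4895
Selection 5: 4895 + 515 = 5410 → 5410 − 5240 = 170
Selection 6: 170 + 515 = 685
Selection 7: 685 + 515 = 1200
Selection 8: 1200 + 515 = 1715
Selection 9: 1715 + 515 = 2230
Selection 10: 2230 + 515 = 2745
Selection 11: 2745 + 515 = 3260
Selection 12: 3260 + 515 = 3775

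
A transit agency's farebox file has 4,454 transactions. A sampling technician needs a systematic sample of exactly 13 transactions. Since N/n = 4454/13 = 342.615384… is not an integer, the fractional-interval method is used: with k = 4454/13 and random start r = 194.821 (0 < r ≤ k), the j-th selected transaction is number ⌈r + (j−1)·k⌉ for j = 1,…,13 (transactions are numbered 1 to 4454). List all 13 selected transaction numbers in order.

195, 538, 881, 1223, 1566, 1908, 2251, 2594, 2936, 3279, 3621, 3964, 4307

j=1: r + 0k = 194.821 → ⌈·⌉ = 195
j=2: r + 1k = 537.436384… → ⌈·⌉ = 538
j=3: r + 2k = 880.051769… → ⌈·⌉ = 881
j=4: r + 3k = 1222.667153… → ⌈·⌉ = 1223
j=5: r + 4k = 1565.282538… → ⌈·⌉ = 1566
j=6: r + 5k = 1907.897923… → ⌈·⌉ = 1908
j=7: r + 6k = 2250.513307… → ⌈·⌉ = 2251
j=8: r + 7k = 2593.128692… → ⌈·⌉ = 2594
j=9: r + 8k = 2935.744076… → ⌈·⌉ = 2936
j=10: r + 9k = 3278.359461… → ⌈·⌉ = 3279
j=11: r + 10k = 3620.974846… → ⌈·⌉ = 3621
j=12: r + 11k = 3963.590230… → ⌈·⌉ = 3964
j=13: r + 12k = 4306.205615… → ⌈·⌉ = 4307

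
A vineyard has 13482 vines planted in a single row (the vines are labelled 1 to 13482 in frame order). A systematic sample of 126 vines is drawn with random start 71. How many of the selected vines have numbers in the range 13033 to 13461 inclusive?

k = 13482/126 = 107
First selection ≥ 13033: 71 + ⌈(13033−71)/107⌉·107 = 71 + 122×107 = 13125
Last selection ≤ 13461: 71 + ⌊(13461−71)/107⌋·107 = 71 + 125×107 = 13446
Count = 125 − 122 + 1 = 4

4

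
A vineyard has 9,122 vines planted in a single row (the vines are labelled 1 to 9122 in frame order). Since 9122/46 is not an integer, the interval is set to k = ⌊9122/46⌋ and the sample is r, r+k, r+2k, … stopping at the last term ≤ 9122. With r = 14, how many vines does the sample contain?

47

k = ⌊9122/46⌋ = 198
Achieved size = ⌊(9122 − 14)/198⌋ + 1 = ⌊9108/198⌋ + 1 = 46 + 1 = 47
(last selection: 14 + 46×198 = 9122 ≤ 9122; next would be 9320 > 9122)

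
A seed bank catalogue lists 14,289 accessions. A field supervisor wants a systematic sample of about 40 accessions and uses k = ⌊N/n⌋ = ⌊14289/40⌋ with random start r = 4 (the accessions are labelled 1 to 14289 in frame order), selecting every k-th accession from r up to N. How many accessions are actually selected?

k = ⌊14289/40⌋ = 357
Achieved size = ⌊(14289 − 4)/357⌋ + 1 = ⌊14285/357⌋ + 1 = 40 + 1 = 41
(last selection: 4 + 40×357 = 14284 ≤ 14289; next would be 14641 > 14289)

41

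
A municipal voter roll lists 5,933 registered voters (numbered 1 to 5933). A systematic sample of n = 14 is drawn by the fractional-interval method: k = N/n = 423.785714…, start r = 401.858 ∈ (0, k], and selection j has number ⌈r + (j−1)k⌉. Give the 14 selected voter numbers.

402, 826, 1250, 1674, 2098, 2521, 2945, 3369, 3793, 4216, 4640, 5064, 5488, 5912

j=1: r + 0k = 401.858 → ⌈·⌉ = 402
j=2: r + 1k = 825.643714… → ⌈·⌉ = 826
j=3: r + 2k = 1249.429428… → ⌈·⌉ = 1250
j=4: r + 3k = 1673.215142… → ⌈·⌉ = 1674
j=5: r + 4k = 2097.000857… → ⌈·⌉ = 2098
j=6: r + 5k = 2520.786571… → ⌈·⌉ = 2521
j=7: r + 6k = 2944.572285… → ⌈·⌉ = 2945
j=8: r + 7k = 3368.358 → ⌈·⌉ = 3369
j=9: r + 8k = 3792.143714… → ⌈·⌉ = 3793
j=10: r + 9k = 4215.929428… → ⌈·⌉ = 4216
j=11: r + 10k = 4639.715142… → ⌈·⌉ = 4640
j=12: r + 11k = 5063.500857… → ⌈·⌉ = 5064
j=13: r + 12k = 5487.286571… → ⌈·⌉ = 5488
j=14: r + 13k = 5911.072285… → ⌈·⌉ = 5912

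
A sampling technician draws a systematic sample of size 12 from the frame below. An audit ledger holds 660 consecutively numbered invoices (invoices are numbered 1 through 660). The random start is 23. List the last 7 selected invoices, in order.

k = N/n = 660/12 = 55
6th selection = 23 + 5×55 = 298
7th: 298 + 55 = 353
8th: 353 + 55 = 408
9th: 408 + 55 = 463
10th: 463 + 55 = 518
11th: 518 + 55 = 573
12th: 573 + 55 = 628

298, 353, 408, 463, 518, 573, 628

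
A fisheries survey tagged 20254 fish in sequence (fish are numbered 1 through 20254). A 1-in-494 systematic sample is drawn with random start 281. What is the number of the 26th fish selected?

12631

k = 494
26th selection = r + (26−1)·k = 281 + 25×494 = 281 + 12350 = 12631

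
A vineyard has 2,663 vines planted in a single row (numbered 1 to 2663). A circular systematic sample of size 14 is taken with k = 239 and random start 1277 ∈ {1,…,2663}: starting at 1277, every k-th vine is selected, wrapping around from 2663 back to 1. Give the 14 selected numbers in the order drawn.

Selection 1: 1277
Selection 2: 1277 + 239 = 1516
Selection 3: 1516 + 239 = 1755
Selection 4: 1755 + 239 = 1994
Selection 5: 1994 + 239 = 2233
Selection 6: 2233 + 239 = 2472
Selection 7: 2472 + 239 = 2711 → 2711 − 2663 = 48
Selection 8: 48 + 239 = 287
Selection 9: 287 + 239 = 526
Selection 10: 526 + 239 = 765
Selection 11: 765 + 239 = 1004
Selection 12: 1004 + 239 = 1243
Selection 13: 1243 + 239 = 1482
Selection 14: 1482 + 239 = 1721

1277, 1516, 1755, 1994, 2233, 2472, 48, 287, 526, 765, 1004, 1243, 1482, 1721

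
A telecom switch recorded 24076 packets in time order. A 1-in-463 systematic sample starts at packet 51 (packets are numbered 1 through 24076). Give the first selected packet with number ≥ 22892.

k = 463
Steps past start: ⌈(22892 − 51)/463⌉ = ⌈22841/463⌉ = 50
Selected packet: 51 + 50×463 = 23201

23201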